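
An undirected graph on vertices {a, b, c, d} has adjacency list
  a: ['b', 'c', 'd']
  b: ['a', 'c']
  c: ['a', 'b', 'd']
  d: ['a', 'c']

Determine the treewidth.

A width-2 tree decomposition is:
Bags: B1 = {a, c, d}  B2 = {a, b, c}
Tree: B1–B2
The largest bag has 3 vertices, giving width 2; this decomposition certifies tw(G) ≤ 2. For the lower bound, the 3 vertices {a, c, d} are pairwise adjacent, and any tree decomposition puts a clique entirely inside one bag — forcing width ≥ 2. Combining the bounds, tw(G) = 2.

2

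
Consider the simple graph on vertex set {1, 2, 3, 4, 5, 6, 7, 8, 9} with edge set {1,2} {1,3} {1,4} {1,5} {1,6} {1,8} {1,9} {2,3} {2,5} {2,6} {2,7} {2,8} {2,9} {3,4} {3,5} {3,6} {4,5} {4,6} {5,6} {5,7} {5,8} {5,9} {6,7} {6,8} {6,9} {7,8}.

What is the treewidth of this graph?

4

A width-4 tree decomposition is:
Bags: B1 = {1, 2, 3, 5, 6}  B2 = {1, 2, 5, 6, 8}  B3 = {1, 2, 5, 6, 9}  B4 = {2, 5, 6, 7, 8}  B5 = {1, 3, 4, 5, 6}
Tree: B1–B2, B1–B3, B2–B4, B1–B5
Each bag holds 5 vertices, so the decomposition has width 4, which upper-bounds the treewidth. On the other hand G contains the 5-clique {1, 2, 5, 6, 8}. A clique must lie in a single bag of any decomposition, so no decomposition can have width below 4. Therefore the treewidth is 4.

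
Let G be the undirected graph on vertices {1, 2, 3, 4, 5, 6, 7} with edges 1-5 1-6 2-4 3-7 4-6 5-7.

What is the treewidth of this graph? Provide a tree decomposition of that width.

Treewidth 1.
Bags: B1 = {2, 4}  B2 = {4, 6}  B3 = {1, 6}  B4 = {1, 5}  B5 = {5, 7}  B6 = {3, 7}
Tree: B1–B2, B2–B3, B3–B4, B4–B5, B5–B6

The largest bag has 2 vertices, giving width 1; this decomposition certifies tw(G) ≤ 1. G has an edge, so its treewidth is at least 1. Combining the bounds, tw(G) = 1.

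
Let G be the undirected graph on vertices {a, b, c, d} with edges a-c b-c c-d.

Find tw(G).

A width-1 tree decomposition is:
Bags: B1 = {c, d}  B2 = {b, c}  B3 = {a, c}
Tree: B1–B2, B2–B3
The largest bag has 2 vertices, giving width 1; this decomposition certifies tw(G) ≤ 1. G has an edge, so its treewidth is at least 1. The upper and lower bounds meet at 1, so that is the treewidth.

1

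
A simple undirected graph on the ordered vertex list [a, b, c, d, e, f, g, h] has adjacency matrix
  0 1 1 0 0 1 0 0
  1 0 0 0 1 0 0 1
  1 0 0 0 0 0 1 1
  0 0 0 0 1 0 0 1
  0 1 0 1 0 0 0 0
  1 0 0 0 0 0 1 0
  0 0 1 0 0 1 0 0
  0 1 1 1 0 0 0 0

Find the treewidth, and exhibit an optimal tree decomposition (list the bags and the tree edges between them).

Each bag holds 3 vertices, so the decomposition has width 2, which upper-bounds the treewidth. Since d–e–b–h–d is a cycle in G, G is not acyclic. Forests are exactly the graphs of treewidth ≤ 1, so tw(G) ≥ 2. Combining the bounds, tw(G) = 2.

Treewidth 2.
One optimal decomposition is:
Bags: B1 = {d, e, h}  B2 = {b, e, h}  B3 = {b, c, h}  B4 = {a, b, c}  B5 = {a, c, g}  B6 = {a, f, g}
Tree: B1–B2, B2–B3, B3–B4, B4–B5, B5–B6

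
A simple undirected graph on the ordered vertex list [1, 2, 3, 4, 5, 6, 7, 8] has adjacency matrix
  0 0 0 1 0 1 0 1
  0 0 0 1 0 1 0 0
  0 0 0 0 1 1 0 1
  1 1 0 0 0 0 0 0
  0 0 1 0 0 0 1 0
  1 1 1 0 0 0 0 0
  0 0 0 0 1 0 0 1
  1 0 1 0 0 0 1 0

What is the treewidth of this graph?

2

A width-2 tree decomposition is:
Bags: B1 = {1, 2, 4}  B2 = {1, 2, 6}  B3 = {1, 6, 8}  B4 = {3, 6, 8}  B5 = {3, 7, 8}  B6 = {3, 5, 7}
Tree: B1–B2, B2–B3, B3–B4, B4–B5, B5–B6
Each bag holds 3 vertices, so the decomposition has width 2, which upper-bounds the treewidth. Since 4–2–6–1–4 is a cycle in G, G is not acyclic. Forests are exactly the graphs of treewidth ≤ 1, so tw(G) ≥ 2. Combining the bounds, tw(G) = 2.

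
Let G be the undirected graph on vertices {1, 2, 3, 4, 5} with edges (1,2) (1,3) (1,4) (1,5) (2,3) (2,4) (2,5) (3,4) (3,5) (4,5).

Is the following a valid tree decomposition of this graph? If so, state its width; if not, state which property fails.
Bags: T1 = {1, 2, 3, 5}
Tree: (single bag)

A tree decomposition must satisfy three properties: every vertex lies in some bag; for every edge, both endpoints lie together in some bag; and for every vertex, the bags containing it form a connected subtree. Here vertex 4 appears in no bag, so the decomposition is invalid.

No — vertex 4 appears in no bag.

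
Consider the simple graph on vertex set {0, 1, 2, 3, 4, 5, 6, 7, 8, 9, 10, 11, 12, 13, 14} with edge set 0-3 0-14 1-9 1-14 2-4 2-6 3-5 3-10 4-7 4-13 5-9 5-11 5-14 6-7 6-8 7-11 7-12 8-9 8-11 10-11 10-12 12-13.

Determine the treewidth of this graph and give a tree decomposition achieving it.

Each bag holds 4 vertices, so the decomposition has width 3, which upper-bounds the treewidth. For the lower bound: the 4 vertex sets {0,1,14}, {9}, {5}, {3,8,10,11} are disjoint, each induces a connected subgraph, and every pair is joined by at least one edge of G. Contracting each set to a single vertex therefore yields K_{4} as a minor, and since treewidth is minor-monotone, tw(G) ≥ tw(K_{4}) = 3. Therefore the treewidth is 3.

Treewidth 3.
Bags: B1 = {0, 1, 9, 14}  B2 = {0, 5, 9, 14}  B3 = {0, 3, 5, 9}  B4 = {3, 5, 8, 9}  B5 = {3, 5, 8, 11}  B6 = {3, 8, 10, 11}  B7 = {6, 8, 10, 11}  B8 = {6, 7, 10, 11}  B9 = {6, 7, 10, 12}  B10 = {2, 6, 7, 12}  B11 = {2, 4, 7, 12}  B12 = {2, 4, 12, 13}
Tree: B1–B2, B2–B3, B3–B4, B4–B5, B5–B6, B6–B7, B7–B8, B8–B9, B9–B10, B10–B11, B11–B12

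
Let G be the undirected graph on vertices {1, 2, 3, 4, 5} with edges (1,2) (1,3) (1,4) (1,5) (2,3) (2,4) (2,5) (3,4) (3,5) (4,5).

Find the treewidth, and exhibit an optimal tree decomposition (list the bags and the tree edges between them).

Treewidth 4.
Bags: B1 = {1, 2, 3, 4, 5}
Tree: (single bag)

With just one bag of size 5, the width is 5 − 1 = 4, so tw(G) ≤ 4. On the other hand G contains the 5-clique {1, 2, 3, 4, 5}. A clique must lie in a single bag of any decomposition, so no decomposition can have width below 4. The upper and lower bounds meet at 4, so that is the treewidth.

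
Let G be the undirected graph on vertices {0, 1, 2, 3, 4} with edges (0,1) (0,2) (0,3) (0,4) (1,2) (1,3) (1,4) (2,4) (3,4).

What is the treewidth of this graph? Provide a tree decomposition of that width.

The largest bag has 4 vertices, giving width 3; this decomposition certifies tw(G) ≤ 3. For the lower bound, the 4 vertices {0, 1, 2, 4} are pairwise adjacent, and any tree decomposition puts a clique entirely inside one bag — forcing width ≥ 3. Therefore the treewidth is 3.

Treewidth 3.
One such decomposition:
Bags: B1 = {0, 1, 2, 4}  B2 = {0, 1, 3, 4}
Tree: B1–B2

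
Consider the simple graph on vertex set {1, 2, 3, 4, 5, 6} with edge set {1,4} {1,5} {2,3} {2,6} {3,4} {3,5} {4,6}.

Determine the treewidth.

2

A width-2 tree decomposition is:
Bags: B1 = {1, 4, 5}  B2 = {3, 4, 5}  B3 = {3, 4, 6}  B4 = {2, 3, 6}
Tree: B1–B2, B2–B3, B3–B4
Every bag has size at most 3, so the width is 3 − 1 = 2 and tw(G) ≤ 2. The edges 1–5–3–4–1 form a cycle, so G is not a tree and its treewidth is at least 2. Combining the bounds, tw(G) = 2.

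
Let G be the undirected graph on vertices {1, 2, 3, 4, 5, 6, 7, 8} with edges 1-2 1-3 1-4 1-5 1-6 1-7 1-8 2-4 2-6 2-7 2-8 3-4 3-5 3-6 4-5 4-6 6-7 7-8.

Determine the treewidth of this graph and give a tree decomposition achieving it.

Every bag has size at most 4, so the width is 4 − 1 = 3 and tw(G) ≤ 3. Conversely, {1, 2, 7, 8} is a clique of size 4, and the vertices of any clique must share a bag in every tree decomposition; so some bag has ≥ 4 vertices and tw(G) ≥ 3. The upper and lower bounds meet at 3, so that is the treewidth.

Treewidth 3.
One such decomposition:
Bags: B1 = {1, 2, 6, 7}  B2 = {1, 2, 7, 8}  B3 = {1, 2, 4, 6}  B4 = {1, 3, 4, 6}  B5 = {1, 3, 4, 5}
Tree: B1–B2, B1–B3, B3–B4, B4–B5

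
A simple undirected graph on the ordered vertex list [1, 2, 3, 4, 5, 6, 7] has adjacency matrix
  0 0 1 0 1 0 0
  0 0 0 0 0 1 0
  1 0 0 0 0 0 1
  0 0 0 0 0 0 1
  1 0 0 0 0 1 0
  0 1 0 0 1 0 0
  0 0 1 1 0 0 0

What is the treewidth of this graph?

1

A width-1 tree decomposition is:
Bags: B1 = {2, 6}  B2 = {5, 6}  B3 = {1, 5}  B4 = {1, 3}  B5 = {3, 7}  B6 = {4, 7}
Tree: B1–B2, B2–B3, B3–B4, B4–B5, B5–B6
The largest bag has 2 vertices, giving width 1; this decomposition certifies tw(G) ≤ 1. G has an edge, so its treewidth is at least 1. Combining the bounds, tw(G) = 1.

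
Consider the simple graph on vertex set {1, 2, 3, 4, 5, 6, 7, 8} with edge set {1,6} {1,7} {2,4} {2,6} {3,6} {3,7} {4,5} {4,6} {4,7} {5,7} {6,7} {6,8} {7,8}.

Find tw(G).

2

A width-2 tree decomposition is:
Bags: B1 = {1, 6, 7}  B2 = {4, 6, 7}  B3 = {3, 6, 7}  B4 = {2, 4, 6}  B5 = {6, 7, 8}  B6 = {4, 5, 7}
Tree: B1–B2, B1–B3, B2–B4, B3–B5, B2–B6
Every bag has size at most 3, so the width is 3 − 1 = 2 and tw(G) ≤ 2. Conversely, {4, 5, 7} is a clique of size 3, and the vertices of any clique must share a bag in every tree decomposition; so some bag has ≥ 3 vertices and tw(G) ≥ 2. Hence tw(G) = 2 exactly.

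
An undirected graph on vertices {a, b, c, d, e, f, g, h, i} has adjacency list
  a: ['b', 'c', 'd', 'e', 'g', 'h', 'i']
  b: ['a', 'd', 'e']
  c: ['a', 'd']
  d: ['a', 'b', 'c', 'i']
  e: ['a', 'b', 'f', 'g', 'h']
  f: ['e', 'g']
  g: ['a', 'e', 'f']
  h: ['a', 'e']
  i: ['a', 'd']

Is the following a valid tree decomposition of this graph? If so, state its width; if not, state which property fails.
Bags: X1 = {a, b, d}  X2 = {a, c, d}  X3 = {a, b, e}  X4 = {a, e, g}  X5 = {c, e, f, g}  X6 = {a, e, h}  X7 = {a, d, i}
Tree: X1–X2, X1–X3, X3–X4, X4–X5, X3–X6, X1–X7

A tree decomposition must satisfy three properties: every vertex lies in some bag; for every edge, both endpoints lie together in some bag; and for every vertex, the bags containing it form a connected subtree. Here bags containing vertex c are not connected in the tree, so the decomposition is invalid.

No — bags containing vertex c are not connected in the tree.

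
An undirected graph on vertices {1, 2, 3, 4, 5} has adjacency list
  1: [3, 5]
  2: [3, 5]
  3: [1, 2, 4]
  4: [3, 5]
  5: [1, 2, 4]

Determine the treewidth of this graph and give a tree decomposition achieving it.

Each bag holds 3 vertices, so the decomposition has width 2, which upper-bounds the treewidth. For the lower bound, G contains the cycle 2–5–4–3–2, so G is not a forest; only forests have treewidth ≤ 1, hence tw(G) ≥ 2. Combining the bounds, tw(G) = 2.

Treewidth 2.
Bags: B1 = {2, 3, 5}  B2 = {3, 4, 5}  B3 = {1, 3, 5}
Tree: B1–B2, B2–B3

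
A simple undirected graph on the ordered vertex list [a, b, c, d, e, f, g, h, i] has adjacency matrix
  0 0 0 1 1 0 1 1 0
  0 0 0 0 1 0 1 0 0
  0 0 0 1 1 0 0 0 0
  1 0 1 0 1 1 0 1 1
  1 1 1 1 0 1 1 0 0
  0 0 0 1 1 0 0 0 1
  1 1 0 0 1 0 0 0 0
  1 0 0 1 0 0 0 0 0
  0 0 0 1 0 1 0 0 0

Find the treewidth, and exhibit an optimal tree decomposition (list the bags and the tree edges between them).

Treewidth 2.
Bags: B1 = {d, f, i}  B2 = {d, e, f}  B3 = {c, d, e}  B4 = {a, d, e}  B5 = {a, e, g}  B6 = {a, d, h}  B7 = {b, e, g}
Tree: B1–B2, B2–B3, B2–B4, B4–B5, B4–B6, B5–B7

The largest bag has 3 vertices, giving width 2; this decomposition certifies tw(G) ≤ 2. Conversely, {d, e, f} is a clique of size 3, and the vertices of any clique must share a bag in every tree decomposition; so some bag has ≥ 3 vertices and tw(G) ≥ 2. Hence tw(G) = 2 exactly.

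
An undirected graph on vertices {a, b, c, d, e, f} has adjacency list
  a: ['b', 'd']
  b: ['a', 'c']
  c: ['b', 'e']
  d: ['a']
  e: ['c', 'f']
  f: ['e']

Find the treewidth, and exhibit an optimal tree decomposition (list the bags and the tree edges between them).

Treewidth 1.
One such decomposition:
Bags: B1 = {a, d}  B2 = {a, b}  B3 = {b, c}  B4 = {c, e}  B5 = {e, f}
Tree: B1–B2, B2–B3, B3–B4, B4–B5

Each bag holds 2 vertices, so the decomposition has width 1, which upper-bounds the treewidth. Any graph with an edge has treewidth ≥ 1, and G has the edge d–a. Combining the bounds, tw(G) = 1.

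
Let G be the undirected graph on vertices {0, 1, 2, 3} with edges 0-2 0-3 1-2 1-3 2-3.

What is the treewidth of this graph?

2

A width-2 tree decomposition is:
Bags: B1 = {0, 2, 3}  B2 = {1, 2, 3}
Tree: B1–B2
Every bag has size at most 3, so the width is 3 − 1 = 2 and tw(G) ≤ 2. For the lower bound, the 3 vertices {0, 2, 3} are pairwise adjacent, and any tree decomposition puts a clique entirely inside one bag — forcing width ≥ 2. The upper and lower bounds meet at 2, so that is the treewidth.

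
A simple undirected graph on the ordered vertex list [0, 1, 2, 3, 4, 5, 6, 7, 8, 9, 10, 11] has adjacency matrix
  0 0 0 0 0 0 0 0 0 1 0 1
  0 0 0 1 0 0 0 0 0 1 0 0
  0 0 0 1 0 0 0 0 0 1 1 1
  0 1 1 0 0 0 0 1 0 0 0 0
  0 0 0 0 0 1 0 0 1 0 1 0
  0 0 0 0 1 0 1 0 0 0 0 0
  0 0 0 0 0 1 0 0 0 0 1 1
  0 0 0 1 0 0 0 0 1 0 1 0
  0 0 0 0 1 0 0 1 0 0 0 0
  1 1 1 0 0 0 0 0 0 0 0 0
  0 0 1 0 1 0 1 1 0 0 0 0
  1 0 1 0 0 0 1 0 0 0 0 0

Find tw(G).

A width-3 tree decomposition is:
Bags: B1 = {0, 1, 3, 9}  B2 = {0, 2, 3, 9}  B3 = {0, 2, 3, 11}  B4 = {2, 3, 7, 11}  B5 = {2, 7, 10, 11}  B6 = {6, 7, 10, 11}  B7 = {6, 7, 8, 10}  B8 = {4, 6, 8, 10}  B9 = {4, 5, 6, 8}
Tree: B1–B2, B2–B3, B3–B4, B4–B5, B5–B6, B6–B7, B7–B8, B8–B9
The largest bag has 4 vertices, giving width 3; this decomposition certifies tw(G) ≤ 3. For the lower bound: the 4 vertex sets {0,1,9}, {3}, {2}, {6,7,10,11} are disjoint, each induces a connected subgraph, and every pair is joined by at least one edge of G. Contracting each set to a single vertex therefore yields K_{4} as a minor, and since treewidth is minor-monotone, tw(G) ≥ tw(K_{4}) = 3. The upper and lower bounds meet at 3, so that is the treewidth.

3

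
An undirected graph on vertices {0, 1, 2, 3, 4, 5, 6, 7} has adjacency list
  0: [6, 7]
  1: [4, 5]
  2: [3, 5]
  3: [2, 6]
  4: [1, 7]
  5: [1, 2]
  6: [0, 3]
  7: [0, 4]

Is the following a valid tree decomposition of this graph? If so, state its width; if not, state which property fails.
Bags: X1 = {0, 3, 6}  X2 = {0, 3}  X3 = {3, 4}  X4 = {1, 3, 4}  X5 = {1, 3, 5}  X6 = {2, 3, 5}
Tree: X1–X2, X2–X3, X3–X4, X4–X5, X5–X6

No — vertex 7 appears in no bag.

A tree decomposition must satisfy three properties: every vertex lies in some bag; for every edge, both endpoints lie together in some bag; and for every vertex, the bags containing it form a connected subtree. Here vertex 7 appears in no bag, so the decomposition is invalid.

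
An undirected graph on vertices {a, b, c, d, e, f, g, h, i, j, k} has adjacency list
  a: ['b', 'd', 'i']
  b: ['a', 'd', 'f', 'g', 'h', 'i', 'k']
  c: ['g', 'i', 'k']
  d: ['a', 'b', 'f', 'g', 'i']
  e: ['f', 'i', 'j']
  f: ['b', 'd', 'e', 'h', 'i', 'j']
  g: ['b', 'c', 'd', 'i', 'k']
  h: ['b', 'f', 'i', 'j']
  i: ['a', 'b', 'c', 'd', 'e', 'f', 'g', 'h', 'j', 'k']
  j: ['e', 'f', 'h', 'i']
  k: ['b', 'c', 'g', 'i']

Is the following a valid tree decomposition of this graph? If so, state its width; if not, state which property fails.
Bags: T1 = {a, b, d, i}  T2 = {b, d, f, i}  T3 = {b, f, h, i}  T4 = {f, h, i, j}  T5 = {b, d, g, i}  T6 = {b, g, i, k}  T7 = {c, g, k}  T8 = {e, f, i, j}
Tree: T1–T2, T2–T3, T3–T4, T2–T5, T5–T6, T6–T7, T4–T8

No — edge (i,c) lies in no bag.

A tree decomposition must satisfy three properties: every vertex lies in some bag; for every edge, both endpoints lie together in some bag; and for every vertex, the bags containing it form a connected subtree. Here edge (i,c) lies in no bag, so the decomposition is invalid.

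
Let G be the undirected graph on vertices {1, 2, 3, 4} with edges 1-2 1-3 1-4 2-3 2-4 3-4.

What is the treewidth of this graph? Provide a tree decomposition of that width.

Treewidth 3.
One optimal decomposition is:
Bags: B1 = {1, 2, 3, 4}
Tree: (single bag)

With just one bag of size 4, the width is 4 − 1 = 3, so tw(G) ≤ 3. Conversely, {1, 2, 3, 4} is a clique of size 4, and the vertices of any clique must share a bag in every tree decomposition; so some bag has ≥ 4 vertices and tw(G) ≥ 3. Therefore the treewidth is 3.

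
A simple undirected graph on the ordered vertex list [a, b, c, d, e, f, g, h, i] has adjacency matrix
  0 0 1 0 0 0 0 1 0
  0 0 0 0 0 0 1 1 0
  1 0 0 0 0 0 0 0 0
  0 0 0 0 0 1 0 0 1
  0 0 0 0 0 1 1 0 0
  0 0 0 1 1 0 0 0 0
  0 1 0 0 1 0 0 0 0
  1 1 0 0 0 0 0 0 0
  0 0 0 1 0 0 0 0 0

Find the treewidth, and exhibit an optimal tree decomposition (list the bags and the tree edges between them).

Each bag holds 2 vertices, so the decomposition has width 1, which upper-bounds the treewidth. Any graph with an edge has treewidth ≥ 1, and G has the edge c–a. Combining the bounds, tw(G) = 1.

Treewidth 1.
One such decomposition:
Bags: B1 = {a, c}  B2 = {a, h}  B3 = {b, h}  B4 = {b, g}  B5 = {e, g}  B6 = {e, f}  B7 = {d, f}  B8 = {d, i}
Tree: B1–B2, B2–B3, B3–B4, B4–B5, B5–B6, B6–B7, B7–B8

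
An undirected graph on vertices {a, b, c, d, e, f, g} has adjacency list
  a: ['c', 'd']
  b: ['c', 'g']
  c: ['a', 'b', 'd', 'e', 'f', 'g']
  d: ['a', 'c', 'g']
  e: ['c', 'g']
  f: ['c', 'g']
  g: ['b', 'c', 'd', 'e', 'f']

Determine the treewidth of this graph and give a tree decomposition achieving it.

Each bag holds 3 vertices, so the decomposition has width 2, which upper-bounds the treewidth. For the lower bound, the 3 vertices {c, d, g} are pairwise adjacent, and any tree decomposition puts a clique entirely inside one bag — forcing width ≥ 2. Therefore the treewidth is 2.

Treewidth 2.
One optimal decomposition is:
Bags: B1 = {c, d, g}  B2 = {c, e, g}  B3 = {b, c, g}  B4 = {a, c, d}  B5 = {c, f, g}
Tree: B1–B2, B1–B3, B1–B4, B1–B5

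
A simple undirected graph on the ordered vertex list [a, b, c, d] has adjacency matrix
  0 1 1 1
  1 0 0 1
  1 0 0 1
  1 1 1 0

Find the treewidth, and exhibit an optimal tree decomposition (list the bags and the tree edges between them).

Every bag has size at most 3, so the width is 3 − 1 = 2 and tw(G) ≤ 2. For the lower bound, the 3 vertices {a, c, d} are pairwise adjacent, and any tree decomposition puts a clique entirely inside one bag — forcing width ≥ 2. Combining the bounds, tw(G) = 2.

Treewidth 2.
One such decomposition:
Bags: B1 = {a, b, d}  B2 = {a, c, d}
Tree: B1–B2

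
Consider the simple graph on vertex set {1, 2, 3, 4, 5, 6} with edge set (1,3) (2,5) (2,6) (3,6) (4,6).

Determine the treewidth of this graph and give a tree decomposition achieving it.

Treewidth 1.
One optimal decomposition is:
Bags: B1 = {2, 6}  B2 = {3, 6}  B3 = {2, 5}  B4 = {4, 6}  B5 = {1, 3}
Tree: B1–B2, B1–B3, B1–B4, B2–B5

The largest bag has 2 vertices, giving width 1; this decomposition certifies tw(G) ≤ 1. Any graph with an edge has treewidth ≥ 1, and G has the edge 2–6. Combining the bounds, tw(G) = 1.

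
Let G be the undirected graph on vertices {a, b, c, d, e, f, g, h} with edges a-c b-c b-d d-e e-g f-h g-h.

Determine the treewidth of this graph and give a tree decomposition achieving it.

Each bag holds 2 vertices, so the decomposition has width 1, which upper-bounds the treewidth. Since G has at least one edge (e.g. a–c), it is not an edgeless graph, so tw(G) ≥ 1. Hence tw(G) = 1 exactly.

Treewidth 1.
One such decomposition:
Bags: B1 = {a, c}  B2 = {b, c}  B3 = {b, d}  B4 = {d, e}  B5 = {e, g}  B6 = {g, h}  B7 = {f, h}
Tree: B1–B2, B2–B3, B3–B4, B4–B5, B5–B6, B6–B7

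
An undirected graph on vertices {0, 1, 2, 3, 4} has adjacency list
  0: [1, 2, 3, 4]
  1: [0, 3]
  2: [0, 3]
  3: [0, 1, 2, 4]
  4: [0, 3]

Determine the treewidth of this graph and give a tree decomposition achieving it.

Each bag holds 3 vertices, so the decomposition has width 2, which upper-bounds the treewidth. Conversely, {0, 1, 3} is a clique of size 3, and the vertices of any clique must share a bag in every tree decomposition; so some bag has ≥ 3 vertices and tw(G) ≥ 2. The upper and lower bounds meet at 2, so that is the treewidth.

Treewidth 2.
One optimal decomposition is:
Bags: B1 = {0, 1, 3}  B2 = {0, 2, 3}  B3 = {0, 3, 4}
Tree: B1–B2, B1–B3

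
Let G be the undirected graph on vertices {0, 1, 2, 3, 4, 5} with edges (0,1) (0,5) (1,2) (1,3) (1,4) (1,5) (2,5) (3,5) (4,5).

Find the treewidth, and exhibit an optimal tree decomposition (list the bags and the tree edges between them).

Treewidth 2.
Bags: B1 = {1, 4, 5}  B2 = {0, 1, 5}  B3 = {1, 3, 5}  B4 = {1, 2, 5}
Tree: B1–B2, B1–B3, B3–B4

The largest bag has 3 vertices, giving width 2; this decomposition certifies tw(G) ≤ 2. For the lower bound, the 3 vertices {0, 1, 5} are pairwise adjacent, and any tree decomposition puts a clique entirely inside one bag — forcing width ≥ 2. Therefore the treewidth is 2.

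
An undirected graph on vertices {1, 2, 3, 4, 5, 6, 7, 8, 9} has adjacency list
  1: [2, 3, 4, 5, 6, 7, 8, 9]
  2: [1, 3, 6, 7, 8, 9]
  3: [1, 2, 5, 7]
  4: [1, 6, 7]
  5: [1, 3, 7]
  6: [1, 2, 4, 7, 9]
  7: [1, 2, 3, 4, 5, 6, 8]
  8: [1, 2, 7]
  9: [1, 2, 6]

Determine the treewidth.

3

A width-3 tree decomposition is:
Bags: B1 = {1, 2, 6, 7}  B2 = {1, 2, 7, 8}  B3 = {1, 2, 3, 7}  B4 = {1, 4, 6, 7}  B5 = {1, 2, 6, 9}  B6 = {1, 3, 5, 7}
Tree: B1–B2, B1–B3, B1–B4, B1–B5, B3–B6
Each bag holds 4 vertices, so the decomposition has width 3, which upper-bounds the treewidth. Conversely, {1, 2, 6, 9} is a clique of size 4, and the vertices of any clique must share a bag in every tree decomposition; so some bag has ≥ 4 vertices and tw(G) ≥ 3. Therefore the treewidth is 3.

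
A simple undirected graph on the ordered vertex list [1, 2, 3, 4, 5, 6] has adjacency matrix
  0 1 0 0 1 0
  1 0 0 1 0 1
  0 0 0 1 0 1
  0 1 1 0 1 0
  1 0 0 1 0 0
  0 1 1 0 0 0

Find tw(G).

2

A width-2 tree decomposition is:
Bags: B1 = {1, 4, 5}  B2 = {1, 2, 4}  B3 = {2, 3, 4}  B4 = {2, 3, 6}
Tree: B1–B2, B2–B3, B3–B4
Each bag holds 3 vertices, so the decomposition has width 2, which upper-bounds the treewidth. For the lower bound, G contains the cycle 5–1–2–4–5, so G is not a forest; only forests have treewidth ≤ 1, hence tw(G) ≥ 2. Hence tw(G) = 2 exactly.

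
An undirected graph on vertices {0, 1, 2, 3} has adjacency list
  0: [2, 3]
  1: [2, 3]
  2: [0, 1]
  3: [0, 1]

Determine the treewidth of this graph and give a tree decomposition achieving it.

The largest bag has 3 vertices, giving width 2; this decomposition certifies tw(G) ≤ 2. The edges 1–3–0–2–1 form a cycle, so G is not a tree and its treewidth is at least 2. Therefore the treewidth is 2.

Treewidth 2.
One such decomposition:
Bags: B1 = {0, 1, 3}  B2 = {0, 1, 2}
Tree: B1–B2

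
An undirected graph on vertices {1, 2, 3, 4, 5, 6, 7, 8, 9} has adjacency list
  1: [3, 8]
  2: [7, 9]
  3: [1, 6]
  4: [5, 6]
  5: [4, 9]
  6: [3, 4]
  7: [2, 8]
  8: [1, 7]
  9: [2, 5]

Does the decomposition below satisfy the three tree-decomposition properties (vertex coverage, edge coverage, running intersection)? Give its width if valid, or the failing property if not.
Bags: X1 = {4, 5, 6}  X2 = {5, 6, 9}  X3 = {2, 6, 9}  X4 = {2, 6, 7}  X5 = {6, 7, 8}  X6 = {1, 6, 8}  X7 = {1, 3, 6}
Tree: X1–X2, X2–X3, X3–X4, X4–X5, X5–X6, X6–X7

Every vertex of G appears in some bag (union = {1, 2, 3, 4, 5, 6, 7, 8, 9}); every edge is covered by a bag; and for each vertex v the set of bags containing v is connected in the bag tree. The decomposition is therefore valid. The largest bag has 3 vertices, so the width is 2.

Yes; width 2.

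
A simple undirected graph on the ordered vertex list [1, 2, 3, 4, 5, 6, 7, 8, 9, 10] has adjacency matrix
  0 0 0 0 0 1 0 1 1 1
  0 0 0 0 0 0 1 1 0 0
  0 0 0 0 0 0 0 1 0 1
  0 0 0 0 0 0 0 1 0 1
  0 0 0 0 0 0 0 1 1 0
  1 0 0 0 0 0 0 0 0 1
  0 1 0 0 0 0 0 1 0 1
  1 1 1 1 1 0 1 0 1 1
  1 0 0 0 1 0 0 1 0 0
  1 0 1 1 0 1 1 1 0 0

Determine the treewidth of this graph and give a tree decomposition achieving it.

The largest bag has 3 vertices, giving width 2; this decomposition certifies tw(G) ≤ 2. For the lower bound, the 3 vertices {1, 8, 9} are pairwise adjacent, and any tree decomposition puts a clique entirely inside one bag — forcing width ≥ 2. The upper and lower bounds meet at 2, so that is the treewidth.

Treewidth 2.
One optimal decomposition is:
Bags: B1 = {7, 8, 10}  B2 = {2, 7, 8}  B3 = {1, 8, 10}  B4 = {1, 8, 9}  B5 = {4, 8, 10}  B6 = {3, 8, 10}  B7 = {5, 8, 9}  B8 = {1, 6, 10}
Tree: B1–B2, B1–B3, B3–B4, B3–B5, B1–B6, B4–B7, B3–B8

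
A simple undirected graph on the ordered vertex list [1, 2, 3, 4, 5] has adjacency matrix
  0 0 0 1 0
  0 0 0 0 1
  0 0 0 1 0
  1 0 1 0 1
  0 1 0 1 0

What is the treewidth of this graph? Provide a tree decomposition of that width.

Treewidth 1.
One such decomposition:
Bags: B1 = {4, 5}  B2 = {3, 4}  B3 = {1, 4}  B4 = {2, 5}
Tree: B1–B2, B2–B3, B1–B4

The largest bag has 2 vertices, giving width 1; this decomposition certifies tw(G) ≤ 1. Since G has at least one edge (e.g. 5–4), it is not an edgeless graph, so tw(G) ≥ 1. Hence tw(G) = 1 exactly.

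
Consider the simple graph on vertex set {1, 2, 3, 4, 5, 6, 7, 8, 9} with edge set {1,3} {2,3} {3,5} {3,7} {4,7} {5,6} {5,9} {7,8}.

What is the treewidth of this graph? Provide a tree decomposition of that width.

Treewidth 1.
One such decomposition:
Bags: B1 = {3, 7}  B2 = {3, 5}  B3 = {2, 3}  B4 = {5, 9}  B5 = {1, 3}  B6 = {7, 8}  B7 = {4, 7}  B8 = {5, 6}
Tree: B1–B2, B2–B3, B2–B4, B2–B5, B1–B6, B1–B7, B2–B8

Every bag has size at most 2, so the width is 2 − 1 = 1 and tw(G) ≤ 1. Since G has at least one edge (e.g. 7–3), it is not an edgeless graph, so tw(G) ≥ 1. Combining the bounds, tw(G) = 1.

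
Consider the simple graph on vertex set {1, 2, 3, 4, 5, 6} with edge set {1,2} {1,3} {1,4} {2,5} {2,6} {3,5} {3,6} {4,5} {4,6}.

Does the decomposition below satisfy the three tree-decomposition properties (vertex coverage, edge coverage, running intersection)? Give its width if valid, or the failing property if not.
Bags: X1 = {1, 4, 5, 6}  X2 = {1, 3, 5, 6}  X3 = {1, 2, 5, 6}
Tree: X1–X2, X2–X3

Yes; width 3.

Every vertex of G appears in some bag (union = {1, 2, 3, 4, 5, 6}); every edge is covered by a bag; and for each vertex v the set of bags containing v is connected in the bag tree. The decomposition is therefore valid. The largest bag has 4 vertices, so the width is 3.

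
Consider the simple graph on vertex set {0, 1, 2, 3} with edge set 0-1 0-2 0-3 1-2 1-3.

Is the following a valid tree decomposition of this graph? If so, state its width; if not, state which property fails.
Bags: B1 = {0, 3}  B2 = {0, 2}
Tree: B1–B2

No — vertex 1 appears in no bag.

A tree decomposition must satisfy three properties: every vertex lies in some bag; for every edge, both endpoints lie together in some bag; and for every vertex, the bags containing it form a connected subtree. Here vertex 1 appears in no bag, so the decomposition is invalid.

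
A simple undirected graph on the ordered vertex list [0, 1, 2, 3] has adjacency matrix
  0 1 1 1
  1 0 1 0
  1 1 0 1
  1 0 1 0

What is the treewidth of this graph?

2

A width-2 tree decomposition is:
Bags: B1 = {0, 2, 3}  B2 = {0, 1, 2}
Tree: B1–B2
Each bag holds 3 vertices, so the decomposition has width 2, which upper-bounds the treewidth. On the other hand G contains the 3-clique {0, 1, 2}. A clique must lie in a single bag of any decomposition, so no decomposition can have width below 2. The upper and lower bounds meet at 2, so that is the treewidth.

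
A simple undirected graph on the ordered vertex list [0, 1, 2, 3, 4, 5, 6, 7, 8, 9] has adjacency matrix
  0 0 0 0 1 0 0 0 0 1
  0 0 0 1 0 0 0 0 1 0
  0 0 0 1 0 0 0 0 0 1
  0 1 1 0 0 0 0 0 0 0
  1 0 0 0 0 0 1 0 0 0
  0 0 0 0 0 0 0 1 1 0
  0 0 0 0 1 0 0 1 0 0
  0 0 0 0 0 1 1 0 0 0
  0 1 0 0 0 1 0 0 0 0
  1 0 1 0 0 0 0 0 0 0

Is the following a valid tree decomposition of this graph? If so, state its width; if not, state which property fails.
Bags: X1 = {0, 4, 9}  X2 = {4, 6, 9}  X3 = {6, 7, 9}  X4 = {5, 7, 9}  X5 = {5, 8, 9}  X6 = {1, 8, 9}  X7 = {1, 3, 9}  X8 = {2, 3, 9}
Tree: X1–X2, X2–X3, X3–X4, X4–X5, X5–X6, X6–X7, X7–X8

Yes; width 2.

Every vertex of G appears in some bag (union = {0, 1, 2, 3, 4, 5, 6, 7, 8, 9}); every edge is covered by a bag; and for each vertex v the set of bags containing v is connected in the bag tree. The decomposition is therefore valid. The largest bag has 3 vertices, so the width is 2.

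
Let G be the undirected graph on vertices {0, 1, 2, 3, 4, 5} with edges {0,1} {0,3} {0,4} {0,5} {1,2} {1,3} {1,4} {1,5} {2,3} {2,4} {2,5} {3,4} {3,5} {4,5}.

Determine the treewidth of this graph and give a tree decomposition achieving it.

Treewidth 4.
One optimal decomposition is:
Bags: B1 = {1, 2, 3, 4, 5}  B2 = {0, 1, 3, 4, 5}
Tree: B1–B2

Each bag holds 5 vertices, so the decomposition has width 4, which upper-bounds the treewidth. For the lower bound, the 5 vertices {0, 1, 3, 4, 5} are pairwise adjacent, and any tree decomposition puts a clique entirely inside one bag — forcing width ≥ 4. Combining the bounds, tw(G) = 4.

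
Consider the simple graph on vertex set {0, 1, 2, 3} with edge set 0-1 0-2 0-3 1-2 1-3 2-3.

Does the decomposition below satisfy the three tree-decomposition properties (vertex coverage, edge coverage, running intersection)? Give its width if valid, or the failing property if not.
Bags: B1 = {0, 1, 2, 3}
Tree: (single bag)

Every vertex of G appears in some bag (union = {0, 1, 2, 3}); every edge is covered by a bag; and for each vertex v the set of bags containing v is connected in the bag tree. The decomposition is therefore valid. The largest bag has 4 vertices, so the width is 3.

Yes; width 3.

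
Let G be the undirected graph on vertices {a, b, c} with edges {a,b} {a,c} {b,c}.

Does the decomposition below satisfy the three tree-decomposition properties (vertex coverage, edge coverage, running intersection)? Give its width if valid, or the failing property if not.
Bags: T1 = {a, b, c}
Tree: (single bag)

Checking the three conditions: (i) the bags cover all of {a, b, c}; (ii) for each edge, some bag contains both endpoints; (iii) the bags containing any fixed vertex form a subtree. All hold, so the decomposition is valid with width 3 − 1 = 2.

Yes; width 2.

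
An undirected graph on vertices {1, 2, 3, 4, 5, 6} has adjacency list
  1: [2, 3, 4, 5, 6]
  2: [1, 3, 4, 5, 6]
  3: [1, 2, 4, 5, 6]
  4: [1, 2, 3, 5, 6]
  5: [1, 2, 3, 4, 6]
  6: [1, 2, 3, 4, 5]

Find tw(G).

A width-5 tree decomposition is:
Bags: B1 = {1, 2, 3, 4, 5, 6}
Tree: (single bag)
With just one bag of size 6, the width is 6 − 1 = 5, so tw(G) ≤ 5. For the lower bound, the 6 vertices {1, 2, 3, 4, 5, 6} are pairwise adjacent, and any tree decomposition puts a clique entirely inside one bag — forcing width ≥ 5. The upper and lower bounds meet at 5, so that is the treewidth.

5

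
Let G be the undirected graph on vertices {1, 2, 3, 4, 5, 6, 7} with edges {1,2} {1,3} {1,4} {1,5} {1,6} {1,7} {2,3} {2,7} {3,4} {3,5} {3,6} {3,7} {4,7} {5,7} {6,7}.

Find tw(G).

A width-3 tree decomposition is:
Bags: B1 = {1, 3, 4, 7}  B2 = {1, 2, 3, 7}  B3 = {1, 3, 6, 7}  B4 = {1, 3, 5, 7}
Tree: B1–B2, B2–B3, B1–B4
Each bag holds 4 vertices, so the decomposition has width 3, which upper-bounds the treewidth. For the lower bound, the 4 vertices {1, 2, 3, 7} are pairwise adjacent, and any tree decomposition puts a clique entirely inside one bag — forcing width ≥ 3. Therefore the treewidth is 3.

3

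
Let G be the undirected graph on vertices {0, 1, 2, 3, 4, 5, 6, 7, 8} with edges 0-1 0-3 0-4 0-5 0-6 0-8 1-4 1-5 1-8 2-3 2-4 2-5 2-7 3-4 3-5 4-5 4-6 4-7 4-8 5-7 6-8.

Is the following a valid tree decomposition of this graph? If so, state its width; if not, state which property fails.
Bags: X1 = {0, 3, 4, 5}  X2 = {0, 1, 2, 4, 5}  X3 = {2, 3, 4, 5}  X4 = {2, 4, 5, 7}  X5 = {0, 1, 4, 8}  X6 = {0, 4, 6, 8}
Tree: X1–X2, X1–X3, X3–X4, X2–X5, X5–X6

A tree decomposition must satisfy three properties: every vertex lies in some bag; for every edge, both endpoints lie together in some bag; and for every vertex, the bags containing it form a connected subtree. Here bags containing vertex 2 are not connected in the tree, so the decomposition is invalid.

No — bags containing vertex 2 are not connected in the tree.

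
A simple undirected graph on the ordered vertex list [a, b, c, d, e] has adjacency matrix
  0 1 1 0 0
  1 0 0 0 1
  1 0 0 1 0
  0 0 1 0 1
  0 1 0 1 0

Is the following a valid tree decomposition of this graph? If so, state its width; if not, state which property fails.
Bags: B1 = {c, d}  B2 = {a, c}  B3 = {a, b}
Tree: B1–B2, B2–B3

A tree decomposition must satisfy three properties: every vertex lies in some bag; for every edge, both endpoints lie together in some bag; and for every vertex, the bags containing it form a connected subtree. Here vertex e appears in no bag, so the decomposition is invalid.

No — vertex e appears in no bag.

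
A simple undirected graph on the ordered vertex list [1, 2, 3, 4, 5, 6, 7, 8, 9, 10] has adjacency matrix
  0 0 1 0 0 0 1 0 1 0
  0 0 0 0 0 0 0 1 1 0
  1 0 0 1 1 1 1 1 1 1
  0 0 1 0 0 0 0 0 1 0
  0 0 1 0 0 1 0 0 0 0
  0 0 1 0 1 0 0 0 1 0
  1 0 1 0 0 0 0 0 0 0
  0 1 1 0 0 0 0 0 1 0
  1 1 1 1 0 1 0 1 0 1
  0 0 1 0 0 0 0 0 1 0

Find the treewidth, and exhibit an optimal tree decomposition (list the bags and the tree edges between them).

Treewidth 2.
One such decomposition:
Bags: B1 = {1, 3, 9}  B2 = {3, 4, 9}  B3 = {3, 8, 9}  B4 = {3, 6, 9}  B5 = {1, 3, 7}  B6 = {2, 8, 9}  B7 = {3, 9, 10}  B8 = {3, 5, 6}
Tree: B1–B2, B1–B3, B1–B4, B1–B5, B3–B6, B3–B7, B4–B8

The largest bag has 3 vertices, giving width 2; this decomposition certifies tw(G) ≤ 2. For the lower bound, the 3 vertices {2, 8, 9} are pairwise adjacent, and any tree decomposition puts a clique entirely inside one bag — forcing width ≥ 2. The upper and lower bounds meet at 2, so that is the treewidth.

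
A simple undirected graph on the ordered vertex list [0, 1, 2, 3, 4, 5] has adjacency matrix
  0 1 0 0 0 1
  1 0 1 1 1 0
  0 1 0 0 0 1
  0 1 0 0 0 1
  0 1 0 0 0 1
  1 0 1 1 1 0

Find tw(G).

2

A width-2 tree decomposition is:
Bags: B1 = {1, 2, 5}  B2 = {1, 4, 5}  B3 = {0, 1, 5}  B4 = {1, 3, 5}
Tree: B1–B2, B2–B3, B3–B4
Every bag has size at most 3, so the width is 3 − 1 = 2 and tw(G) ≤ 2. For the lower bound, G contains the cycle 5–2–1–4–5, so G is not a forest; only forests have treewidth ≤ 1, hence tw(G) ≥ 2. Hence tw(G) = 2 exactly.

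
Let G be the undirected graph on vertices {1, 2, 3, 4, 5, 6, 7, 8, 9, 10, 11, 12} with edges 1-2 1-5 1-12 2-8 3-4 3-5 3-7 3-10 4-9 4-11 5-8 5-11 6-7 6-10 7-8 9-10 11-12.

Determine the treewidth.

A width-3 tree decomposition is:
Bags: B1 = {1, 2, 8, 12}  B2 = {1, 5, 8, 12}  B3 = {5, 8, 11, 12}  B4 = {5, 7, 8, 11}  B5 = {3, 5, 7, 11}  B6 = {3, 4, 7, 11}  B7 = {3, 4, 6, 7}  B8 = {3, 4, 6, 10}  B9 = {4, 6, 9, 10}
Tree: B1–B2, B2–B3, B3–B4, B4–B5, B5–B6, B6–B7, B7–B8, B8–B9
Each bag holds 4 vertices, so the decomposition has width 3, which upper-bounds the treewidth. For the lower bound: the 4 vertex sets {1,2,12}, {8}, {5}, {3,4,7,11} are disjoint, each induces a connected subgraph, and every pair is joined by at least one edge of G. Contracting each set to a single vertex therefore yields K_{4} as a minor, and since treewidth is minor-monotone, tw(G) ≥ tw(K_{4}) = 3. Combining the bounds, tw(G) = 3.

3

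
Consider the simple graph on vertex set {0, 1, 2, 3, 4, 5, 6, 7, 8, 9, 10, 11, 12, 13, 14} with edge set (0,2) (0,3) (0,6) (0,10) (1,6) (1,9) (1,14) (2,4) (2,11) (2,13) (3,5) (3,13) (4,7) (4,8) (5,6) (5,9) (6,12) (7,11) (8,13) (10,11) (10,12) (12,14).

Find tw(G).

A width-3 tree decomposition is:
Bags: B1 = {4, 7, 8, 13}  B2 = {2, 4, 7, 13}  B3 = {2, 7, 11, 13}  B4 = {2, 3, 11, 13}  B5 = {0, 2, 3, 11}  B6 = {0, 3, 10, 11}  B7 = {0, 3, 5, 10}  B8 = {0, 5, 6, 10}  B9 = {5, 6, 10, 12}  B10 = {5, 6, 9, 12}  B11 = {1, 6, 9, 12}  B12 = {1, 9, 12, 14}
Tree: B1–B2, B2–B3, B3–B4, B4–B5, B5–B6, B6–B7, B7–B8, B8–B9, B9–B10, B10–B11, B11–B12
Each bag holds 4 vertices, so the decomposition has width 3, which upper-bounds the treewidth. For the lower bound: the 4 vertex sets {4,7,8}, {13}, {2}, {0,3,10,11} are disjoint, each induces a connected subgraph, and every pair is joined by at least one edge of G. Contracting each set to a single vertex therefore yields K_{4} as a minor, and since treewidth is minor-monotone, tw(G) ≥ tw(K_{4}) = 3. Combining the bounds, tw(G) = 3.

3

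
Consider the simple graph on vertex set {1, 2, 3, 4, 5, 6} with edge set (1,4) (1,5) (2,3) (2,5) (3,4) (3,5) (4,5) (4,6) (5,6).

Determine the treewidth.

A width-2 tree decomposition is:
Bags: B1 = {4, 5, 6}  B2 = {3, 4, 5}  B3 = {1, 4, 5}  B4 = {2, 3, 5}
Tree: B1–B2, B2–B3, B2–B4
The largest bag has 3 vertices, giving width 2; this decomposition certifies tw(G) ≤ 2. On the other hand G contains the 3-clique {2, 3, 5}. A clique must lie in a single bag of any decomposition, so no decomposition can have width below 2. The upper and lower bounds meet at 2, so that is the treewidth.

2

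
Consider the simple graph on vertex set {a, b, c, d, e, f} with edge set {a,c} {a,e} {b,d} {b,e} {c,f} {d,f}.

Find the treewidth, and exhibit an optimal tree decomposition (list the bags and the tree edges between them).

Treewidth 2.
One optimal decomposition is:
Bags: B1 = {a, c, e}  B2 = {c, e, f}  B3 = {d, e, f}  B4 = {b, d, e}
Tree: B1–B2, B2–B3, B3–B4

Every bag has size at most 3, so the width is 3 − 1 = 2 and tw(G) ≤ 2. Since e–a–c–f–d–b–e is a cycle in G, G is not acyclic. Forests are exactly the graphs of treewidth ≤ 1, so tw(G) ≥ 2. Therefore the treewidth is 2.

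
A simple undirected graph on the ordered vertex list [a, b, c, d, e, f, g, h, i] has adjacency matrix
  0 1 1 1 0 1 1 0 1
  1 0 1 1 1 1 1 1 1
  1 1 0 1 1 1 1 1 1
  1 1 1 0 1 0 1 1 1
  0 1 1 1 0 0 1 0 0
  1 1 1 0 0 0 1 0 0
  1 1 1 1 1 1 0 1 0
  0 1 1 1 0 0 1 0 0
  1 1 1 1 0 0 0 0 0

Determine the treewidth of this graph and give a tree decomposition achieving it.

Treewidth 4.
One such decomposition:
Bags: B1 = {a, b, c, d, g}  B2 = {b, c, d, e, g}  B3 = {b, c, d, g, h}  B4 = {a, b, c, f, g}  B5 = {a, b, c, d, i}
Tree: B1–B2, B2–B3, B1–B4, B1–B5

Every bag has size at most 5, so the width is 5 − 1 = 4 and tw(G) ≤ 4. For the lower bound, the 5 vertices {b, c, d, e, g} are pairwise adjacent, and any tree decomposition puts a clique entirely inside one bag — forcing width ≥ 4. Combining the bounds, tw(G) = 4.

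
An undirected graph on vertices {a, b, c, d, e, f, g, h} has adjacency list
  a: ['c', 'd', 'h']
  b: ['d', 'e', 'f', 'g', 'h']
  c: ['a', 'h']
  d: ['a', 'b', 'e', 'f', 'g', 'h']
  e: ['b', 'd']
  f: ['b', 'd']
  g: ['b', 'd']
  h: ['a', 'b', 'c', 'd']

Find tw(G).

2

A width-2 tree decomposition is:
Bags: B1 = {b, d, e}  B2 = {b, d, h}  B3 = {a, d, h}  B4 = {b, d, g}  B5 = {a, c, h}  B6 = {b, d, f}
Tree: B1–B2, B2–B3, B2–B4, B3–B5, B2–B6
The largest bag has 3 vertices, giving width 2; this decomposition certifies tw(G) ≤ 2. Conversely, {a, d, h} is a clique of size 3, and the vertices of any clique must share a bag in every tree decomposition; so some bag has ≥ 3 vertices and tw(G) ≥ 2. Combining the bounds, tw(G) = 2.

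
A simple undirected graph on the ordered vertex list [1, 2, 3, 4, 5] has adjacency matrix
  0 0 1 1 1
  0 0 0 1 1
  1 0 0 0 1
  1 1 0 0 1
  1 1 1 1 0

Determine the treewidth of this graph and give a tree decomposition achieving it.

Treewidth 2.
Bags: B1 = {1, 3, 5}  B2 = {1, 4, 5}  B3 = {2, 4, 5}
Tree: B1–B2, B2–B3

The largest bag has 3 vertices, giving width 2; this decomposition certifies tw(G) ≤ 2. Conversely, {1, 3, 5} is a clique of size 3, and the vertices of any clique must share a bag in every tree decomposition; so some bag has ≥ 3 vertices and tw(G) ≥ 2. Hence tw(G) = 2 exactly.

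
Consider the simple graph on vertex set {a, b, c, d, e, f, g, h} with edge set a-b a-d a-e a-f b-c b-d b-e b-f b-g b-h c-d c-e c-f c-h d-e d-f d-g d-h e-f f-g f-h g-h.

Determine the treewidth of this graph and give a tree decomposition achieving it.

Every bag has size at most 5, so the width is 5 − 1 = 4 and tw(G) ≤ 4. On the other hand G contains the 5-clique {b, c, d, e, f}. A clique must lie in a single bag of any decomposition, so no decomposition can have width below 4. Therefore the treewidth is 4.

Treewidth 4.
Bags: B1 = {b, c, d, f, h}  B2 = {b, c, d, e, f}  B3 = {a, b, d, e, f}  B4 = {b, d, f, g, h}
Tree: B1–B2, B2–B3, B1–B4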